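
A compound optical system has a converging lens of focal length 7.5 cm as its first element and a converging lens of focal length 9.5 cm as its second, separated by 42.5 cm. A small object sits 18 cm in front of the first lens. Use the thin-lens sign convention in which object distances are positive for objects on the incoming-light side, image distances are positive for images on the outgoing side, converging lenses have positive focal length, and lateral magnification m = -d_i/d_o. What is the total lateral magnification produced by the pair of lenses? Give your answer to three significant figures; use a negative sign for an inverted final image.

0.337

Lens 1: 1/d_i1 = 1/f_1 - 1/d_o1 = 1/7.5 - 1/18 = 0.07778 cm^-1, so d_i1 = 12.857 cm.
m_1 = -(12.857)/18 = -0.7143.
Object distance for lens 2: d_o2 = 42.5 - 12.857 = 29.643 cm.
Lens 2: 1/d_i2 = 1/f_2 - 1/d_o2 = 1/9.5 - 1/(29.643) = 0.07153 cm^-1, so d_i2 = 13.980 cm.
m_2 = -(13.980)/(29.643) = -0.4716.
The system's lateral magnification is m_1 m_2 = (-0.7143)(-0.4716) = 0.3369.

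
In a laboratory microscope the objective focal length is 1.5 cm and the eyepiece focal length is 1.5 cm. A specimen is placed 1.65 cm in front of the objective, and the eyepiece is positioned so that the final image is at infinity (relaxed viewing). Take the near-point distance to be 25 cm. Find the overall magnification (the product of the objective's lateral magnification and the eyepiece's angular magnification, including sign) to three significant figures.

-167

Objective: 1/d_i = 1/f_obj - 1/d_o = 1/1.5 - 1/1.65 = 0.06061 cm^-1, so d_i = 16.500 cm.
m_obj = -d_i/d_o = -16.500/1.65 = -10.000.
Eyepiece angular magnification (image at infinity): M_eye = D/f_e = 25/1.5 = 16.667.
Overall M = m_obj x M_eye = (-10.000)(16.667) = -166.67.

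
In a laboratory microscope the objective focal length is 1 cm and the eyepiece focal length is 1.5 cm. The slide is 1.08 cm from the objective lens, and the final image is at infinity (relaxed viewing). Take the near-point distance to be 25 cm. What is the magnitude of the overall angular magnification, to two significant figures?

Objective: 1/d_i = 1/f_obj - 1/d_o = 1/1 - 1/1.08 = 0.07407 cm^-1, so d_i = 13.500 cm.
m_obj = -d_i/d_o = -13.500/1.08 = -12.500.
Eyepiece angular magnification (image at infinity): M_eye = D/f_e = 25/1.5 = 16.667.
Overall M = m_obj x M_eye = (-12.500)(16.667) = -208.33.
|M| = 208.33.

210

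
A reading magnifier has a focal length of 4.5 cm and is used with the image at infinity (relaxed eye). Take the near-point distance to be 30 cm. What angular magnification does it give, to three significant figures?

6.67

M = D/f = 30/4.5 = 6.667.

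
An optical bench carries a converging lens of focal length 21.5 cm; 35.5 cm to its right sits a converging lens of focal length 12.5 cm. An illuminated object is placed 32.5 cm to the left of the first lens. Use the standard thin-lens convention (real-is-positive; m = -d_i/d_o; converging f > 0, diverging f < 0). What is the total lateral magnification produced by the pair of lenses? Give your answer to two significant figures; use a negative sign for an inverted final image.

-0.60

Lens 1: 1/d_i1 = 1/f_1 - 1/d_o1 = 1/21.5 - 1/32.5 = 0.01574 cm^-1, so d_i1 = 63.523 cm.
m_1 = -(63.523)/32.5 = -1.9545.
Since 63.523 cm > 35.5 cm, the first image lies past the second lens and serves as a virtual object: d_o2 = L - d_i1 = -28.023 cm.
Lens 2: 1/d_i2 = 1/f_2 - 1/d_o2 = 1/12.5 - 1/(-28.023) = 0.11569 cm^-1, so d_i2 = 8.644 cm.
m_2 = -(8.644)/(-28.023) = 0.3085.
Overall magnification: m = m_1 m_2 = -0.6029.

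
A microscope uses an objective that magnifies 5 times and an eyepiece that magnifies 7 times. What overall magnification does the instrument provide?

35

The overall magnification of a compound microscope is the product of the objective and eyepiece magnifications:
M = M_obj x M_eye = 5 x 7 = 35.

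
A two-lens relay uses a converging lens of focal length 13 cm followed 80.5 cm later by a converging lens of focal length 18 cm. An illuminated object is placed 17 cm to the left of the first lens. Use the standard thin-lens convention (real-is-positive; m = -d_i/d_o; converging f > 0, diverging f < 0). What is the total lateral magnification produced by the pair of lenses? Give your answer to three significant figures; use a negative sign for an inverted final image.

First lens: d_i1 = 1/(1/13 - 1/17) = 55.250 cm.
m_1 = -(55.250)/17 = -3.2500.
The intermediate image is 55.250 cm to the right of lens 1, so d_o2 = L - d_i1 = 80.5 - 55.250 = 25.250 cm.
Second lens: d_i2 = 1/(1/18 - 1/(25.250)) = 62.690 cm.
m_2 = -(62.690)/(25.250) = -2.4828.
Total m = m_1 x m_2 = (-3.2500)(-2.4828) = 8.0690.

8.07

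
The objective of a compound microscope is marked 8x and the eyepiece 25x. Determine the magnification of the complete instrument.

The overall magnification of a compound microscope is the product of the objective and eyepiece magnifications:
M = M_obj x M_eye = 8 x 25 = 200.

200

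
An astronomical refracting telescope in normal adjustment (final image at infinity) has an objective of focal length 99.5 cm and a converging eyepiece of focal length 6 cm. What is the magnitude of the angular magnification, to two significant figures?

17

|M| = f_obj/|f_eye| = 99.5/6 = 16.583.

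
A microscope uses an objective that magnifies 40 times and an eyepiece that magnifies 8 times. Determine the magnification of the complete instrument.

320

The overall magnification of a compound microscope is the product of the objective and eyepiece magnifications:
M = M_obj x M_eye = 40 x 8 = 320.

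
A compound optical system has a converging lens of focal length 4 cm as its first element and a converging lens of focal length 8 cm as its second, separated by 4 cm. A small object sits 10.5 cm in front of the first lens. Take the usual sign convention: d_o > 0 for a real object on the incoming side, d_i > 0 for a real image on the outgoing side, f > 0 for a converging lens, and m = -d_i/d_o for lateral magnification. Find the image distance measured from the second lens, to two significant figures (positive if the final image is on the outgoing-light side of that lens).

1.9 cm

First lens: d_i1 = 1/(1/4 - 1/10.5) = 6.462 cm.
This image would form 6.462 cm past lens 1, i.e. 2.462 cm beyond lens 2, so it is a virtual object for lens 2: d_o2 = 4 - 6.462 = -2.462 cm.
Second lens: d_i2 = 1/(1/8 - 1/(-2.462)) = 1.882 cm.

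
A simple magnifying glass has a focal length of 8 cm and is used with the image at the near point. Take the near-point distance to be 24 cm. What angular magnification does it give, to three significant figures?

M = 1 + D/f = 1 + 24/8 = 4.000.

4.00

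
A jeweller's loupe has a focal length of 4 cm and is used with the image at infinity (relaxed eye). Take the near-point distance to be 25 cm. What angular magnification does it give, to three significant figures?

M = D/f = 25/4 = 6.250.

6.25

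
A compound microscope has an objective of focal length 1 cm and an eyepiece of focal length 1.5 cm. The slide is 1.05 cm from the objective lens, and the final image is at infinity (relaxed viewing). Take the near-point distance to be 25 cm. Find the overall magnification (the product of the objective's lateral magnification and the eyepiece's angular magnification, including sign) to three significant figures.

Objective: 1/d_i = 1/f_obj - 1/d_o = 1/1 - 1/1.05 = 0.04762 cm^-1, so d_i = 21.000 cm.
m_obj = -d_i/d_o = -21.000/1.05 = -20.000.
Eyepiece angular magnification (image at infinity): M_eye = D/f_e = 25/1.5 = 16.667.
Overall M = m_obj x M_eye = (-20.000)(16.667) = -333.33.

-333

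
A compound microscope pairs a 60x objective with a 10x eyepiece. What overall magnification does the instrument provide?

600

The overall magnification of a compound microscope is the product of the objective and eyepiece magnifications:
M = M_obj x M_eye = 60 x 10 = 600.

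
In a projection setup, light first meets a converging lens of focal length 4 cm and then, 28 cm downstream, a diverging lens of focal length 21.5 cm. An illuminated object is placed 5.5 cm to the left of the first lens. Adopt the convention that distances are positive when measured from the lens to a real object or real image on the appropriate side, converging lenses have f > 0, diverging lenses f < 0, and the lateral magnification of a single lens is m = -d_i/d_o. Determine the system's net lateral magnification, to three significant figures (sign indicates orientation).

First lens: d_i1 = 1/(1/4 - 1/5.5) = 14.667 cm.
m_1 = -(14.667)/5.5 = -2.6667.
Object distance for lens 2: d_o2 = 28 - 14.667 = 13.333 cm.
Second lens: d_i2 = 1/(1/(-21.5) - 1/(13.333)) = -8.230 cm.
m_2 = -(-8.230)/(13.333) = 0.6172.
Total m = m_1 x m_2 = (-2.6667)(0.6172) = -1.6459.

-1.65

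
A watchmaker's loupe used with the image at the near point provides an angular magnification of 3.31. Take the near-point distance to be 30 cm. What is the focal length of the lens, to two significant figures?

For the image at the near point, M = 1 + D/f.
f = D/(M - 1) = 30/(3.31 - 1) = 12.987 cm.

13 cm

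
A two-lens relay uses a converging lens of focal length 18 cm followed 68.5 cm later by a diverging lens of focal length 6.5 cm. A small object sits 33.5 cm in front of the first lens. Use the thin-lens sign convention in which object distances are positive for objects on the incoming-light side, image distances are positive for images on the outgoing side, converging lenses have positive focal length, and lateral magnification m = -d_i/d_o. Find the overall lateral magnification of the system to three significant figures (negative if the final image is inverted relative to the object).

Lens 1: 1/d_i1 = 1/f_1 - 1/d_o1 = 1/18 - 1/33.5 = 0.02570 cm^-1, so d_i1 = 38.903 cm.
m_1 = -(38.903)/33.5 = -1.1613.
The intermediate image is 38.903 cm to the right of lens 1, so d_o2 = L - d_i1 = 68.5 - 38.903 = 29.597 cm.
Lens 2: 1/d_i2 = 1/f_2 - 1/d_o2 = 1/(-6.5) - 1/(29.597) = -0.18763 cm^-1, so d_i2 = -5.330 cm.
m_2 = -(-5.330)/(29.597) = 0.1801.
Total m = m_1 x m_2 = (-1.1613)(0.1801) = -0.2091.

-0.209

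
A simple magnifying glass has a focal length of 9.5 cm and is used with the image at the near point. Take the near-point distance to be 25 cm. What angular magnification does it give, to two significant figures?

M = 1 + D/f = 1 + 25/9.5 = 3.632.

3.6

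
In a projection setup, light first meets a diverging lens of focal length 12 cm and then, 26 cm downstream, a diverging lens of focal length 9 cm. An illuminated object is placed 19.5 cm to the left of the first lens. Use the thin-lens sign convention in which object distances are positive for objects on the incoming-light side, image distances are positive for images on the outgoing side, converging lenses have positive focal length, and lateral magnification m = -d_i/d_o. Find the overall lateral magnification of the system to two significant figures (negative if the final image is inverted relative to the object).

0.081

First lens: d_i1 = 1/(1/(-12) - 1/19.5) = -7.429 cm.
m_1 = -(-7.429)/19.5 = 0.3810.
With d_i1 < 0 the first image is virtual and lies on the object side; the object distance for lens 2 is d_o2 = 26 - (-7.429) = 33.429 cm.
Second lens: d_i2 = 1/(1/(-9) - 1/(33.429)) = -7.091 cm.
m_2 = -(-7.091)/(33.429) = 0.2121.
Overall magnification: m = m_1 m_2 = 0.0808.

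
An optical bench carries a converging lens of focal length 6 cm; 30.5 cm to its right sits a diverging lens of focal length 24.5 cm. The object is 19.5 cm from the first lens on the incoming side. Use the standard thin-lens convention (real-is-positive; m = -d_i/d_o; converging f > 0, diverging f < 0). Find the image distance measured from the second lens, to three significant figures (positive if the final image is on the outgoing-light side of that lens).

-11.5 cm

Applying the thin-lens equation to the first lens, 1/6 = 1/19.5 + 1/d_i1, which gives d_i1 = 8.667 cm.
That image sits 21.833 cm in front of the second lens, so d_o2 = 21.833 cm.
Applying the thin-lens equation again with f_2 = -24.5 cm and d_o2 = 21.833 cm gives d_i2 = -11.545 cm.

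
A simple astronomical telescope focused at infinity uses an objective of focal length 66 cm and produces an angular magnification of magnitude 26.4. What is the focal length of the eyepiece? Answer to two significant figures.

2.5 cm

|M| = f_obj/f_eye, so f_eye = f_obj/|M| = 66/26.4 = 2.500 cm.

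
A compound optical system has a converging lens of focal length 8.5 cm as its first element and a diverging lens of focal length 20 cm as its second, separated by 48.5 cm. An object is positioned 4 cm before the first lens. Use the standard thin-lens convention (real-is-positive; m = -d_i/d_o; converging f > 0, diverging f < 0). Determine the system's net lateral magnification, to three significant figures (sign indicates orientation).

Applying the thin-lens equation to the first lens, 1/8.5 = 1/4 + 1/d_i1, which gives d_i1 = -7.556 cm.
Its lateral magnification is m_1 = -d_i1/d_o1 = -(-7.556)/4 = 1.8889.
The intermediate image is virtual, 7.556 cm to the left of lens 1, so d_o2 = L - d_i1 = 48.5 - (-7.556) = 56.056 cm.
Applying the thin-lens equation again with f_2 = -20 cm and d_o2 = 56.056 cm gives d_i2 = -14.741 cm.
m_2 = -(-14.741)/(56.056) = 0.2630.
The system's lateral magnification is m_1 m_2 = (1.8889)(0.2630) = 0.4967.

0.497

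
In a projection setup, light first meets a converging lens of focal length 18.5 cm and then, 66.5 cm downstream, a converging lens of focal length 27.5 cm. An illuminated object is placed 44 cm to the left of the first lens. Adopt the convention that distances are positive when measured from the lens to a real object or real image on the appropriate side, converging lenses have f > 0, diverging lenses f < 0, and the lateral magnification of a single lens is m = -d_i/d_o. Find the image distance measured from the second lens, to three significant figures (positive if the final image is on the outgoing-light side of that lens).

134 cm

First lens: d_i1 = 1/(1/18.5 - 1/44) = 31.922 cm.
Object distance for lens 2: d_o2 = 66.5 - 31.922 = 34.578 cm.
Second lens: d_i2 = 1/(1/27.5 - 1/(34.578)) = 134.339 cm.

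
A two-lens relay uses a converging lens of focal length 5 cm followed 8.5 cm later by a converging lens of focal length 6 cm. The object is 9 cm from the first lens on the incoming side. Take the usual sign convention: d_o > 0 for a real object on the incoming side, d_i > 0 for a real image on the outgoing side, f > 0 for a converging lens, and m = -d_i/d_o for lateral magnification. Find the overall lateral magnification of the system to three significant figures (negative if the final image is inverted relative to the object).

First lens: d_i1 = 1/(1/5 - 1/9) = 11.250 cm.
m_1 = -(11.250)/9 = -1.2500.
This image would form 11.250 cm past lens 1, i.e. 2.750 cm beyond lens 2, so it is a virtual object for lens 2: d_o2 = 8.5 - 11.250 = -2.750 cm.
Second lens: d_i2 = 1/(1/6 - 1/(-2.750)) = 1.886 cm.
m_2 = -(1.886)/(-2.750) = 0.6857.
Total m = m_1 x m_2 = (-1.2500)(0.6857) = -0.8571.

-0.857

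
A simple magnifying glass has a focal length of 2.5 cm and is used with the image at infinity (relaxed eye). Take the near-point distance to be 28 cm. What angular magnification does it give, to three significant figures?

M = D/f = 28/2.5 = 11.200.

11.2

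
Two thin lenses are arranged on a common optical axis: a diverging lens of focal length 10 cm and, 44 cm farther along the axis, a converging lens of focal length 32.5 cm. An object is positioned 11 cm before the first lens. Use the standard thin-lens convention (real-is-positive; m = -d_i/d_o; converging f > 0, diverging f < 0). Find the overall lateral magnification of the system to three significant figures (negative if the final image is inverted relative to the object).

-0.925

First lens: d_i1 = 1/(1/(-10) - 1/11) = -5.238 cm.
m_1 = -(-5.238)/11 = 0.4762.
The intermediate image is virtual, 5.238 cm to the left of lens 1, so d_o2 = L - d_i1 = 44 - (-5.238) = 49.238 cm.
Second lens: d_i2 = 1/(1/32.5 - 1/(49.238)) = 95.605 cm.
m_2 = -(95.605)/(49.238) = -1.9417.
Overall magnification: m = m_1 m_2 = -0.9246.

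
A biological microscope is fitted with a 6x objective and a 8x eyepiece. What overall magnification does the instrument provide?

The overall magnification of a compound microscope is the product of the objective and eyepiece magnifications:
M = M_obj x M_eye = 6 x 8 = 48.

48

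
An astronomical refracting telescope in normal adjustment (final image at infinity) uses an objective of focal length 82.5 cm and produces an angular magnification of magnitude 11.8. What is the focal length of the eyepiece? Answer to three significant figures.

6.99 cm

|M| = f_obj/f_eye, so f_eye = f_obj/|M| = 82.5/11.8 = 6.992 cm.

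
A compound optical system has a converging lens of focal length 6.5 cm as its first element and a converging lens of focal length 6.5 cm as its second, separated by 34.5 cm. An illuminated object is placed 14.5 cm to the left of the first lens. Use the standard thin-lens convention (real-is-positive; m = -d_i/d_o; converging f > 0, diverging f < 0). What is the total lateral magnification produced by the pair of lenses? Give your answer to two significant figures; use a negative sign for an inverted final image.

0.33

First lens: d_i1 = 1/(1/6.5 - 1/14.5) = 11.781 cm.
m_1 = -(11.781)/14.5 = -0.8125.
Object distance for lens 2: d_o2 = 34.5 - 11.781 = 22.719 cm.
Second lens: d_i2 = 1/(1/6.5 - 1/(22.719)) = 9.105 cm.
m_2 = -(9.105)/(22.719) = -0.4008.
Total m = m_1 x m_2 = (-0.8125)(-0.4008) = 0.3256.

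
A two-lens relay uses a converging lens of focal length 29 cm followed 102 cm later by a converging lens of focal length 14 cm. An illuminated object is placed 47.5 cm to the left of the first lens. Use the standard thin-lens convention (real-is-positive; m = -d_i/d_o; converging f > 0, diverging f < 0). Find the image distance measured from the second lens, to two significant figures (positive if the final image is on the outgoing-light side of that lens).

28 cm

Lens 1: 1/d_i1 = 1/f_1 - 1/d_o1 = 1/29 - 1/47.5 = 0.01343 cm^-1, so d_i1 = 74.459 cm.
Object distance for lens 2: d_o2 = 102 - 74.459 = 27.541 cm.
Lens 2: 1/d_i2 = 1/f_2 - 1/d_o2 = 1/14 - 1/(27.541) = 0.03512 cm^-1, so d_i2 = 28.475 cm.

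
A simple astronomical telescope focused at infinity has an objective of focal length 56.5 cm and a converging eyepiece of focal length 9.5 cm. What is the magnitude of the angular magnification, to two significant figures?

5.9

|M| = f_obj/|f_eye| = 56.5/9.5 = 5.947.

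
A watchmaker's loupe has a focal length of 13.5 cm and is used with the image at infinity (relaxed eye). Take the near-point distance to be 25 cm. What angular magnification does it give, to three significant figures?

1.85

M = D/f = 25/13.5 = 1.852.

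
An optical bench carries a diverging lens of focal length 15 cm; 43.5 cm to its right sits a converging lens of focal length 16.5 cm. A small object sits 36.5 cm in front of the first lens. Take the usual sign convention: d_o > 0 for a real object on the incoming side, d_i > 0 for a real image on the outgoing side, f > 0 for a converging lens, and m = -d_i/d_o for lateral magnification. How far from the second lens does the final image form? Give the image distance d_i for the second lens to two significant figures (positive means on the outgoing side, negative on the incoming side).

Applying the thin-lens equation to the first lens, 1/(-15) = 1/36.5 + 1/d_i1, which gives d_i1 = -10.631 cm.
With d_i1 < 0 the first image is virtual and lies on the object side; the object distance for lens 2 is d_o2 = 43.5 - (-10.631) = 54.131 cm.
Applying the thin-lens equation again with f_2 = 16.5 cm and d_o2 = 54.131 cm gives d_i2 = 23.735 cm.

24 cm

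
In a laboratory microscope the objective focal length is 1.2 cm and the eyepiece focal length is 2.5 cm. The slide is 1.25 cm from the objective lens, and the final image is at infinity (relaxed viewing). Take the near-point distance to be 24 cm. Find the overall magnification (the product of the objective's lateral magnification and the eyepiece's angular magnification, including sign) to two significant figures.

-230

Objective: 1/d_i = 1/f_obj - 1/d_o = 1/1.2 - 1/1.25 = 0.03333 cm^-1, so d_i = 30.000 cm.
m_obj = -d_i/d_o = -30.000/1.25 = -24.000.
Eyepiece angular magnification (image at infinity): M_eye = D/f_e = 24/2.5 = 9.600.
Overall M = m_obj x M_eye = (-24.000)(9.600) = -230.40.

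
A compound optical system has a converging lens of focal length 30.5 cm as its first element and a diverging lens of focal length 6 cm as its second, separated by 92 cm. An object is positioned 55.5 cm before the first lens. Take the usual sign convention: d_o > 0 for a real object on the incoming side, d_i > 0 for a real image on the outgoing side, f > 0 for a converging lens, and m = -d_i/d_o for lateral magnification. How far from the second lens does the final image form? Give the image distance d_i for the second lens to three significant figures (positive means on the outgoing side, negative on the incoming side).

First lens: d_i1 = 1/(1/30.5 - 1/55.5) = 67.710 cm.
That image sits 24.290 cm in front of the second lens, so d_o2 = 24.290 cm.
Second lens: d_i2 = 1/(1/(-6) - 1/(24.290)) = -4.811 cm.

-4.81 cm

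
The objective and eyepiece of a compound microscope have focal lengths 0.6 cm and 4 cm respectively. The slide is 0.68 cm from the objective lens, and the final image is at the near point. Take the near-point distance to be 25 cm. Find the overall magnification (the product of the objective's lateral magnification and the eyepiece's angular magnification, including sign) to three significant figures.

Objective: 1/d_i = 1/f_obj - 1/d_o = 1/0.6 - 1/0.68 = 0.19608 cm^-1, so d_i = 5.100 cm.
m_obj = -d_i/d_o = -5.100/0.68 = -7.500.
Eyepiece angular magnification (image at near point): M_eye = 1 + D/f_e = 1 + 25/4 = 7.250.
Overall M = m_obj x M_eye = (-7.500)(7.250) = -54.37.

-54.4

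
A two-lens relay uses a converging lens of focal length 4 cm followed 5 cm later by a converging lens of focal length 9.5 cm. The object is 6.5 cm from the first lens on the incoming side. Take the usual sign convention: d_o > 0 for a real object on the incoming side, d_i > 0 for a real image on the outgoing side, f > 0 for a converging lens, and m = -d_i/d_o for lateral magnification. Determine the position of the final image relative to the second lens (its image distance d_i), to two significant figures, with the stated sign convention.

Applying the thin-lens equation to the first lens, 1/4 = 1/6.5 + 1/d_i1, which gives d_i1 = 10.400 cm.
This image would form 10.400 cm past lens 1, i.e. 5.400 cm beyond lens 2, so it is a virtual object for lens 2: d_o2 = 5 - 10.400 = -5.400 cm.
Applying the thin-lens equation again with f_2 = 9.5 cm and d_o2 = -5.400 cm gives d_i2 = 3.443 cm.

3.4 cm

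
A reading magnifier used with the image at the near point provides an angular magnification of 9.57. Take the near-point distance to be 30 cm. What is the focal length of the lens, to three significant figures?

For the image at the near point, M = 1 + D/f.
f = D/(M - 1) = 30/(9.57 - 1) = 3.501 cm.

3.50 cm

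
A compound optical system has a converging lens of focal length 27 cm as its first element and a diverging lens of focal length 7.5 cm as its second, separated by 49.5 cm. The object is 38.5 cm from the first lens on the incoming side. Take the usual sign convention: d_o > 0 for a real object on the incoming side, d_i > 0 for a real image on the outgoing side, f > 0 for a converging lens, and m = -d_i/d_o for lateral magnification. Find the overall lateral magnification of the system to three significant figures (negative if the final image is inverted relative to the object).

0.527

Applying the thin-lens equation to the first lens, 1/27 = 1/38.5 + 1/d_i1, which gives d_i1 = 90.391 cm.
Its lateral magnification is m_1 = -d_i1/d_o1 = -(90.391)/38.5 = -2.3478.
This image would form 90.391 cm past lens 1, i.e. 40.891 cm beyond lens 2, so it is a virtual object for lens 2: d_o2 = 49.5 - 90.391 = -40.891 cm.
Applying the thin-lens equation again with f_2 = -7.5 cm and d_o2 = -40.891 cm gives d_i2 = -9.185 cm.
m_2 = -(-9.185)/(-40.891) = -0.2246.
The system's lateral magnification is m_1 m_2 = (-2.3478)(-0.2246) = 0.5273.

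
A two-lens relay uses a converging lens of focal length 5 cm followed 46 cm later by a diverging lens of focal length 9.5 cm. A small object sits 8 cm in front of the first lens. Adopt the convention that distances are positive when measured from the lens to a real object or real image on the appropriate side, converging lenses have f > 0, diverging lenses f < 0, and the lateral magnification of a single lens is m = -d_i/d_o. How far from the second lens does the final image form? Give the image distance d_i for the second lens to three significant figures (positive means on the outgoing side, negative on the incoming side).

-7.36 cm

Applying the thin-lens equation to the first lens, 1/5 = 1/8 + 1/d_i1, which gives d_i1 = 13.333 cm.
The intermediate image is 13.333 cm to the right of lens 1, so d_o2 = L - d_i1 = 46 - 13.333 = 32.667 cm.
Applying the thin-lens equation again with f_2 = -9.5 cm and d_o2 = 32.667 cm gives d_i2 = -7.360 cm.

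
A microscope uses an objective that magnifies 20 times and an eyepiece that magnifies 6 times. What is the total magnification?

120

The overall magnification of a compound microscope is the product of the objective and eyepiece magnifications:
M = M_obj x M_eye = 20 x 6 = 120.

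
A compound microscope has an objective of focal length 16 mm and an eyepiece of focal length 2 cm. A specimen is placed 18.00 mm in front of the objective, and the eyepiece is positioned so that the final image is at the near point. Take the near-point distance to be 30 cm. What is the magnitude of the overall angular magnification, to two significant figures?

130

Convert to cm: f_obj = 16 mm = 1.6 cm; d_o = 18.00 mm = 1.80 cm.
Objective: 1/d_i = 1/f_obj - 1/d_o = 1/1.6 - 1/1.80 = 0.06944 cm^-1, so d_i = 14.400 cm.
m_obj = -d_i/d_o = -14.400/1.80 = -8.000.
Eyepiece angular magnification (image at near point): M_eye = 1 + D/f_e = 1 + 30/2 = 16.000.
Overall M = m_obj x M_eye = (-8.000)(16.000) = -128.00.
|M| = 128.00.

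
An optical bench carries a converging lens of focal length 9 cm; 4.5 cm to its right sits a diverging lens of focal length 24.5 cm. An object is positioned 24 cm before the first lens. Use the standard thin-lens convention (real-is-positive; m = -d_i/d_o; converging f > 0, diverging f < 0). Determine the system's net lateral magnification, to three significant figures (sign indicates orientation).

-1.01

Lens 1: 1/d_i1 = 1/f_1 - 1/d_o1 = 1/9 - 1/24 = 0.06944 cm^-1, so d_i1 = 14.400 cm.
m_1 = -(14.400)/24 = -0.6000.
Since 14.400 cm > 4.5 cm, the first image lies past the second lens and serves as a virtual object: d_o2 = L - d_i1 = -9.900 cm.
Lens 2: 1/d_i2 = 1/f_2 - 1/d_o2 = 1/(-24.5) - 1/(-9.900) = 0.06019 cm^-1, so d_i2 = 16.613 cm.
m_2 = -(16.613)/(-9.900) = 1.6781.
Overall magnification: m = m_1 m_2 = -1.0068.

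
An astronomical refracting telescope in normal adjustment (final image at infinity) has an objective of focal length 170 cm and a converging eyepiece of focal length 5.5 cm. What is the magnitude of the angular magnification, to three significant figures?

30.9

|M| = f_obj/|f_eye| = 170/5.5 = 30.909.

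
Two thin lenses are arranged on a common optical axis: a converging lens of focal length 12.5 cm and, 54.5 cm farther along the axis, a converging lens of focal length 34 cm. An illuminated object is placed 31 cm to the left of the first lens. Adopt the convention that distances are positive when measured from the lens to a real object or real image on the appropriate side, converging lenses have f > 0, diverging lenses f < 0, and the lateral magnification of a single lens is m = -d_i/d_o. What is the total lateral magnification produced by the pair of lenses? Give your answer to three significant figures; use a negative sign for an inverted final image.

Applying the thin-lens equation to the first lens, 1/12.5 = 1/31 + 1/d_i1, which gives d_i1 = 20.946 cm.
Its lateral magnification is m_1 = -d_i1/d_o1 = -(20.946)/31 = -0.6757.
That image sits 33.554 cm in front of the second lens, so d_o2 = 33.554 cm.
Applying the thin-lens equation again with f_2 = 34 cm and d_o2 = 33.554 cm gives d_i2 = -2558.242 cm.
m_2 = -(-2558.242)/(33.554) = 76.2424.
The system's lateral magnification is m_1 m_2 = (-0.6757)(76.2424) = -51.5152.

-51.5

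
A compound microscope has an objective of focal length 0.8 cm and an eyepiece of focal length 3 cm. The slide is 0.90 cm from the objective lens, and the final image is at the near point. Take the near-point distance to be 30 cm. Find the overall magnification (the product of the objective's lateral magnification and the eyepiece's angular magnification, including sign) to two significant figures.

-88

Objective: 1/d_i = 1/f_obj - 1/d_o = 1/0.8 - 1/0.90 = 0.13889 cm^-1, so d_i = 7.200 cm.
m_obj = -d_i/d_o = -7.200/0.90 = -8.000.
Eyepiece angular magnification (image at near point): M_eye = 1 + D/f_e = 1 + 30/3 = 11.000.
Overall M = m_obj x M_eye = (-8.000)(11.000) = -88.00.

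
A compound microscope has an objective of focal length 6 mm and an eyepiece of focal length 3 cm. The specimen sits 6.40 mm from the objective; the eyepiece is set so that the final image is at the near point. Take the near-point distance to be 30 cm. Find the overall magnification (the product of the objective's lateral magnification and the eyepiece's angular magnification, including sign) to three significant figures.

Convert to cm: f_obj = 6 mm = 0.6 cm; d_o = 6.40 mm = 0.64 cm.
Objective: 1/d_i = 1/f_obj - 1/d_o = 1/0.6 - 1/0.64 = 0.10417 cm^-1, so d_i = 9.600 cm.
m_obj = -d_i/d_o = -9.600/0.64 = -15.000.
Eyepiece angular magnification (image at near point): M_eye = 1 + D/f_e = 1 + 30/3 = 11.000.
Overall M = m_obj x M_eye = (-15.000)(11.000) = -165.00.

-165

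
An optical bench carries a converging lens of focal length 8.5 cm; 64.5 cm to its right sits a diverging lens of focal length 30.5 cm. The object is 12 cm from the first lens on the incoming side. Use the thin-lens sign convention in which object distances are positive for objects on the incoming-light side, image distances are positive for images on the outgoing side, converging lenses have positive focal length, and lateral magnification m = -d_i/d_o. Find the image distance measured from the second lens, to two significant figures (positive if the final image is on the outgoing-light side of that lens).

First lens: d_i1 = 1/(1/8.5 - 1/12) = 29.143 cm.
Object distance for lens 2: d_o2 = 64.5 - 29.143 = 35.357 cm.
Second lens: d_i2 = 1/(1/(-30.5) - 1/(35.357)) = -16.375 cm.

-16 cm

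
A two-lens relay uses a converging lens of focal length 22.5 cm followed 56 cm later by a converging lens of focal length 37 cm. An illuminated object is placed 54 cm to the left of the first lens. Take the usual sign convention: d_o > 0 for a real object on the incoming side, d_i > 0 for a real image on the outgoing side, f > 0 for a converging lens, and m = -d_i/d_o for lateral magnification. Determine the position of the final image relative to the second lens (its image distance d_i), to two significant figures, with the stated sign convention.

-33 cm

First lens: d_i1 = 1/(1/22.5 - 1/54) = 38.571 cm.
Object distance for lens 2: d_o2 = 56 - 38.571 = 17.429 cm.
Second lens: d_i2 = 1/(1/37 - 1/(17.429)) = -32.949 cm.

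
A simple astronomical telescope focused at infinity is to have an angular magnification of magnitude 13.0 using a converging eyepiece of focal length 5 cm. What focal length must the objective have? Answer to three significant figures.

|M| = f_obj/|f_eye|, so f_obj = |M| x |f_eye| = 13.0 x 5 = 65.000 cm.

65.0 cm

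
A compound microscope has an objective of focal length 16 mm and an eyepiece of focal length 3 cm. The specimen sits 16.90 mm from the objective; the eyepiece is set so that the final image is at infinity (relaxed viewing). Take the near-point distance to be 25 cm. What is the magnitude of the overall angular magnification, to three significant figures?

148

Convert to cm: f_obj = 16 mm = 1.6 cm; d_o = 16.90 mm = 1.69 cm.
Objective: 1/d_i = 1/f_obj - 1/d_o = 1/1.6 - 1/1.69 = 0.03328 cm^-1, so d_i = 30.044 cm.
m_obj = -d_i/d_o = -30.044/1.69 = -17.778.
Eyepiece angular magnification (image at infinity): M_eye = D/f_e = 25/3 = 8.333.
Overall M = m_obj x M_eye = (-17.778)(8.333) = -148.15.
|M| = 148.15.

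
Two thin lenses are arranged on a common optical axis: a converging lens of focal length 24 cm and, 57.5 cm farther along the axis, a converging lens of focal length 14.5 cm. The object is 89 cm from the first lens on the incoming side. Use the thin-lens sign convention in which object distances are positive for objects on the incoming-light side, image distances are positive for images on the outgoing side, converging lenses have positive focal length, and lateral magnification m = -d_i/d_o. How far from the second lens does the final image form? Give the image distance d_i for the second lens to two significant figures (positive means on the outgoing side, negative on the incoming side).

Lens 1: 1/d_i1 = 1/f_1 - 1/d_o1 = 1/24 - 1/89 = 0.03043 cm^-1, so d_i1 = 32.862 cm.
Object distance for lens 2: d_o2 = 57.5 - 32.862 = 24.638 cm.
Lens 2: 1/d_i2 = 1/f_2 - 1/d_o2 = 1/14.5 - 1/(24.638) = 0.02838 cm^-1, so d_i2 = 35.238 cm.

35 cm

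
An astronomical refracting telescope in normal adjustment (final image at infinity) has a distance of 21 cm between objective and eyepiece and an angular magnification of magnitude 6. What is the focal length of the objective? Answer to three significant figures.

18.0 cm

In normal adjustment the tube length equals f_obj + f_eye and |M| = f_obj/f_eye.
So f_obj = 6 f_eye and 6 f_eye + f_eye = 21 cm, giving f_eye = 21/7 = 3.000 cm and f_obj = 18.000 cm.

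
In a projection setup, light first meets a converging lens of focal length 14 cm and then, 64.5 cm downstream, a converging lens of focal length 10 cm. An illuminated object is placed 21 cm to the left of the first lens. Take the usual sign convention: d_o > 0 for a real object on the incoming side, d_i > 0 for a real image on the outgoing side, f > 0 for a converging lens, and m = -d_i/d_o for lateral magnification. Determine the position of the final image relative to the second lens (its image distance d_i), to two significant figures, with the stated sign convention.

18 cm

Lens 1: 1/d_i1 = 1/f_1 - 1/d_o1 = 1/14 - 1/21 = 0.02381 cm^-1, so d_i1 = 42.000 cm.
The intermediate image is 42.000 cm to the right of lens 1, so d_o2 = L - d_i1 = 64.5 - 42.000 = 22.500 cm.
Lens 2: 1/d_i2 = 1/f_2 - 1/d_o2 = 1/10 - 1/(22.500) = 0.05556 cm^-1, so d_i2 = 18.000 cm.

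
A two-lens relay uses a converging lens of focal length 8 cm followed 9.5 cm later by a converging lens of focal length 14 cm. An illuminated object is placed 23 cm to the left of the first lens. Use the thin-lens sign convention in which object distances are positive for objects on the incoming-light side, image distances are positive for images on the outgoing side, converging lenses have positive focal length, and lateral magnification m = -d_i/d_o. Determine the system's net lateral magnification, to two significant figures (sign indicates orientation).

First lens: d_i1 = 1/(1/8 - 1/23) = 12.267 cm.
m_1 = -(12.267)/23 = -0.5333.
This image would form 12.267 cm past lens 1, i.e. 2.767 cm beyond lens 2, so it is a virtual object for lens 2: d_o2 = 9.5 - 12.267 = -2.767 cm.
Second lens: d_i2 = 1/(1/14 - 1/(-2.767)) = 2.310 cm.
m_2 = -(2.310)/(-2.767) = 0.8350.
Overall magnification: m = m_1 m_2 = -0.4453.

-0.45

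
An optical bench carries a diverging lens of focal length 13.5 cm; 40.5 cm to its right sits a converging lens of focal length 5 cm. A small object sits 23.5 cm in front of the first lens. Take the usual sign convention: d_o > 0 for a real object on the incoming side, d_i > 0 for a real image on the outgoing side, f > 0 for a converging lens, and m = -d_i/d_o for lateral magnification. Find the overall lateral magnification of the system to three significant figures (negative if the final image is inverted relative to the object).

Lens 1: 1/d_i1 = 1/f_1 - 1/d_o1 = 1/(-13.5) - 1/23.5 = -0.11663 cm^-1, so d_i1 = -8.574 cm.
m_1 = -(-8.574)/23.5 = 0.3649.
The intermediate image is virtual, 8.574 cm to the left of lens 1, so d_o2 = L - d_i1 = 40.5 - (-8.574) = 49.074 cm.
Lens 2: 1/d_i2 = 1/f_2 - 1/d_o2 = 1/5 - 1/(49.074) = 0.17962 cm^-1, so d_i2 = 5.567 cm.
m_2 = -(5.567)/(49.074) = -0.1134.
The system's lateral magnification is m_1 m_2 = (0.3649)(-0.1134) = -0.0414.

-0.0414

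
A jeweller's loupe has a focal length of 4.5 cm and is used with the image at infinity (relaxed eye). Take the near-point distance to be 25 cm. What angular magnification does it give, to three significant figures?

M = D/f = 25/4.5 = 5.556.

5.56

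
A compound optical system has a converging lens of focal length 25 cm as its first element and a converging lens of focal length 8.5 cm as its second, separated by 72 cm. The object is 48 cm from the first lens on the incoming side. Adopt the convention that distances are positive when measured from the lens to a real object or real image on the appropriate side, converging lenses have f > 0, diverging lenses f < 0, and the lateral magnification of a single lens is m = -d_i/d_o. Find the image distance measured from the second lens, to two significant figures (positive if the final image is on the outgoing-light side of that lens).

Applying the thin-lens equation to the first lens, 1/25 = 1/48 + 1/d_i1, which gives d_i1 = 52.174 cm.
That image sits 19.826 cm in front of the second lens, so d_o2 = 19.826 cm.
Applying the thin-lens equation again with f_2 = 8.5 cm and d_o2 = 19.826 cm gives d_i2 = 14.879 cm.

15 cm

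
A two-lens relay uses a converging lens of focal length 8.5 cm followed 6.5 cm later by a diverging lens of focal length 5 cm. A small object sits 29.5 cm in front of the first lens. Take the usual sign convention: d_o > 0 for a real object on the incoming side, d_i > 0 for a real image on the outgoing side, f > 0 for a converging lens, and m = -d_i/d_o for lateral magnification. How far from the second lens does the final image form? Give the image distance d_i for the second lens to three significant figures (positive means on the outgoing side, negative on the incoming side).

First lens: d_i1 = 1/(1/8.5 - 1/29.5) = 11.940 cm.
Since 11.940 cm > 6.5 cm, the first image lies past the second lens and serves as a virtual object: d_o2 = L - d_i1 = -5.440 cm.
Second lens: d_i2 = 1/(1/(-5) - 1/(-5.440)) = -61.757 cm.

-61.8 cm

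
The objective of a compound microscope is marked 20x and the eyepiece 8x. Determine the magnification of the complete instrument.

160

The overall magnification of a compound microscope is the product of the objective and eyepiece magnifications:
M = M_obj x M_eye = 20 x 8 = 160.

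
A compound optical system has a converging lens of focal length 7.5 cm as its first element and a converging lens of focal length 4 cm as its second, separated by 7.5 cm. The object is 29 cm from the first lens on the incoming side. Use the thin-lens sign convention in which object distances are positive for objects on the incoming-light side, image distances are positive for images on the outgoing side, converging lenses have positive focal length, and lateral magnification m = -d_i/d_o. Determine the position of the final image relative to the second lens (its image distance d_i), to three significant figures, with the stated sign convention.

First lens: d_i1 = 1/(1/7.5 - 1/29) = 10.116 cm.
Since 10.116 cm > 7.5 cm, the first image lies past the second lens and serves as a virtual object: d_o2 = L - d_i1 = -2.616 cm.
Second lens: d_i2 = 1/(1/4 - 1/(-2.616)) = 1.582 cm.

1.58 cm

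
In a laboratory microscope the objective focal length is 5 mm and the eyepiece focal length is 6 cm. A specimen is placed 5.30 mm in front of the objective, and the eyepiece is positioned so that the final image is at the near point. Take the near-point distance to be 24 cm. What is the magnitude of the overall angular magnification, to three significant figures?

Convert to cm: f_obj = 5 mm = 0.5 cm; d_o = 5.30 mm = 0.53 cm.
Objective: 1/d_i = 1/f_obj - 1/d_o = 1/0.5 - 1/0.53 = 0.11321 cm^-1, so d_i = 8.833 cm.
m_obj = -d_i/d_o = -8.833/0.53 = -16.667.
Eyepiece angular magnification (image at near point): M_eye = 1 + D/f_e = 1 + 24/6 = 5.000.
Overall M = m_obj x M_eye = (-16.667)(5.000) = -83.33.
|M| = 83.33.

83.3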